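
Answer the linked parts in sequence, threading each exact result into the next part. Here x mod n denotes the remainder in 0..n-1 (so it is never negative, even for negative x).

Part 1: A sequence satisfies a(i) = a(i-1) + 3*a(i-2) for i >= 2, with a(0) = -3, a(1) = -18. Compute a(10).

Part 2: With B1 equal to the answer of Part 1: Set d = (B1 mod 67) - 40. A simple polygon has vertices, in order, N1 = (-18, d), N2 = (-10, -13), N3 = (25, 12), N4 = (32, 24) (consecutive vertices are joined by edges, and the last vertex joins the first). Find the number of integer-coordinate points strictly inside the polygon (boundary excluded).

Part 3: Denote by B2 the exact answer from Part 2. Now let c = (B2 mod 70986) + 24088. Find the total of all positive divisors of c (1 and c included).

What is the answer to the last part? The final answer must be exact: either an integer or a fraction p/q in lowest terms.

38160

Part 1: a(2) = 1*(-18) + 3*(-3) = -27; iterating: a(2)=-27, a(3)=-81, a(4)=-162, a(5)=-405, a(6)=-891, a(7)=-2106, a(8)=-4779, a(9)=-11097, a(10)=-25434; answer -25434
Part 2: B1 = -25434; d = -14; cross terms: (-18*-13 - -10*-14)=94, (-10*12 - 25*-13)=205, (25*24 - 32*12)=216, (32*-14 - -18*24)=-16; twice the area = |499| = 499; area = 499/2; boundary points = 1 + 5 + 1 + 2 = 9; strictly interior points = area - boundary/2 + 1 = 246; answer 246
Part 3: B2 = 246; c = 24334; 24334 = 2 * 23^3; sigma = (1 + 2) * (1 + 23 + 529 + 12167) = 3 * 12720 = 38160; answer 38160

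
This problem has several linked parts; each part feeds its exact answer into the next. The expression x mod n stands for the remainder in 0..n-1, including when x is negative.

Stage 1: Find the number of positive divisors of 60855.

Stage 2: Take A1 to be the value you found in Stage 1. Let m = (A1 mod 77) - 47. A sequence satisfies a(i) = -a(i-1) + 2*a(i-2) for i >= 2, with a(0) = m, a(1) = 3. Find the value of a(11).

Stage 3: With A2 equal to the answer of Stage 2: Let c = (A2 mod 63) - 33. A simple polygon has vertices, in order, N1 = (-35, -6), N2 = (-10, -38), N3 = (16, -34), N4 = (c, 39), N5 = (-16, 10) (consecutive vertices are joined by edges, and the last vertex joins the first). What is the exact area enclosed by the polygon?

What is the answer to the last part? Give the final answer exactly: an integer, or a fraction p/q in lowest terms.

Stage 1: 60855 = 3 * 5 * 4057; number of divisors = (1+1) * (1+1) * (1+1) = 8; answer 8
Stage 2: A1 = 8; m = -39; a(2) = -1*(3) + 2*(-39) = -81; iterating: a(2)=-81, a(3)=87, a(4)=-249, a(5)=423, a(6)=-921, a(7)=1767, a(8)=-3609, a(9)=7143, a(10)=-14361, a(11)=28647; answer 28647
Stage 3: A2 = 28647; c = 12; cross terms: (-35*-38 - -10*-6)=1270, (-10*-34 - 16*-38)=948, (16*39 - 12*-34)=1032, (12*10 - -16*39)=744, (-16*-6 - -35*10)=446; twice the area = |4440| = 4440; area = 2220; answer 2220

2220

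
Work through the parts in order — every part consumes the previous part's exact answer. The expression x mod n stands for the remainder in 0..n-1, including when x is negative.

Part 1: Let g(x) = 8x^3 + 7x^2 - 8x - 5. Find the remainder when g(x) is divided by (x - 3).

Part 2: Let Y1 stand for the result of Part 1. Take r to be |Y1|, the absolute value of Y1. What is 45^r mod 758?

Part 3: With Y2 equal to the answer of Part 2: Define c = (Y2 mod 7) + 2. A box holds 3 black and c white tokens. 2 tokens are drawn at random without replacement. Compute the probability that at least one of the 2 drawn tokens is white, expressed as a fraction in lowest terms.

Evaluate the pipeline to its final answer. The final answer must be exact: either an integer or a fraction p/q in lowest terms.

25/28

Part 1: remainder = value at the root: 8*(3)^3 + 7*(3)^2 - 8*(3)^1 - 5 = (216) + (63) + (-24) + (-5) = 250; answer 250
Part 2: Y1 = 250; r = 250; squarings mod 758: 45^1=45, 45^2=509, 45^4=603, 45^8=527, 45^16=301, 45^32=399, 45^64=21, 45^128=441; 45^250 = 45^2 * 45^8 * 45^16 * 45^32 * 45^64 * 45^128 = 703 (mod 758); answer 703
Part 3: Y2 = 703; c = 5; total draws C(8,2) = 28; complement C(3,2) = 3; favorable 28 - 3 = 25; P = 25/28; answer 25/28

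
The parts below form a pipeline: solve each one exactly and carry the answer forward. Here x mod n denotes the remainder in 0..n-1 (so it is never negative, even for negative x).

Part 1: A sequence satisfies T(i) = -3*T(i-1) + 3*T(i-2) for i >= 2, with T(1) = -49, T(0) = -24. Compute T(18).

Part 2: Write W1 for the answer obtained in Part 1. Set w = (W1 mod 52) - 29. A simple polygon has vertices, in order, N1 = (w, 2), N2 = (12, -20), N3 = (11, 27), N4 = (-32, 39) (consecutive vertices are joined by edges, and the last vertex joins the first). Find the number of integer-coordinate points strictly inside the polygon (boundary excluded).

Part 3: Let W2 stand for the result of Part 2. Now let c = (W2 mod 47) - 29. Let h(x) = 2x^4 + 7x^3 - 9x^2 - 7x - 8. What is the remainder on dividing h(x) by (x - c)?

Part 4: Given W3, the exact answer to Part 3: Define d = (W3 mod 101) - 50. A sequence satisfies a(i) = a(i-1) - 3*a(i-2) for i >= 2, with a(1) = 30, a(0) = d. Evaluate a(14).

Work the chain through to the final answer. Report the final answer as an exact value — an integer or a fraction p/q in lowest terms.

28728

Part 1: T(2) = -3*(-49) + 3*(-24) = 75; iterating: T(2)=75, T(3)=-372, T(4)=1341, T(5)=-5139, T(6)=19440, T(7)=-73737, T(8)=279531, T(9)=-1059804, T(10)=4018005, T(11)=-15233427, T(12)=57754296, T(13)=-218963169, T(14)=830152395, T(15)=-3147346692, T(16)=11932497261, T(17)=-45239531859, T(18)=171516087360; answer 171516087360
Part 2: W1 = 171516087360; w = -9; cross terms: (-9*-20 - 12*2)=156, (12*27 - 11*-20)=544, (11*39 - -32*27)=1293, (-32*2 - -9*39)=287; twice the area = |2280| = 2280; area = 1140; boundary points = 1 + 1 + 1 + 1 = 4; strictly interior points = area - boundary/2 + 1 = 1139; answer 1139
Part 3: W2 = 1139; c = -18; remainder = value at the root: 2*(-18)^4 + 7*(-18)^3 - 9*(-18)^2 - 7*(-18)^1 - 8 = (209952) + (-40824) + (-2916) + (126) + (-8) = 166330; answer 166330
Part 4: W3 = 166330; d = 34; a(2) = 1*(30) - 3*(34) = -72; iterating: a(2)=-72, a(3)=-162, a(4)=54, a(5)=540, a(6)=378, a(7)=-1242, a(8)=-2376, a(9)=1350, a(10)=8478, a(11)=4428, a(12)=-21006, a(13)=-34290, a(14)=28728; answer 28728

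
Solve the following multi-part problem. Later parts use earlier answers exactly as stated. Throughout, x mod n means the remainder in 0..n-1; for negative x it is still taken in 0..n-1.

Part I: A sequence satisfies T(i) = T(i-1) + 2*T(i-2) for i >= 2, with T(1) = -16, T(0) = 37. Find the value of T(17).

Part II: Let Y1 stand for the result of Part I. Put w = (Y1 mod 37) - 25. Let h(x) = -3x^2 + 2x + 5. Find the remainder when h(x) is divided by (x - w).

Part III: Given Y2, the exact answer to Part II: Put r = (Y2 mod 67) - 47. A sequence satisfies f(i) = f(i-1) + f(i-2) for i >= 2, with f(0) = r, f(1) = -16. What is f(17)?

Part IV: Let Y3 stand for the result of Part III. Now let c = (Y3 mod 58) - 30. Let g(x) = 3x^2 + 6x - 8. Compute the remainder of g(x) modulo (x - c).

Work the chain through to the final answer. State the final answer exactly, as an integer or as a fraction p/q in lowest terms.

Part I: T(2) = 1*(-16) + 2*(37) = 58; iterating: T(2)=58, T(3)=26, T(4)=142, T(5)=194, T(6)=478, T(7)=866, T(8)=1822, T(9)=3554, T(10)=7198, T(11)=14306, T(12)=28702, T(13)=57314, T(14)=114718, T(15)=229346, T(16)=458782, T(17)=917474; answer 917474
Part II: Y1 = 917474; w = -3; remainder = value at the root: -3*(-3)^2 + 2*(-3)^1 + 5 = (-27) + (-6) + (5) = -28; answer -28
Part III: Y2 = -28; r = -8; f(2) = 1*(-16) + 1*(-8) = -24; iterating: f(2)=-24, f(3)=-40, f(4)=-64, f(5)=-104, f(6)=-168, f(7)=-272, f(8)=-440, f(9)=-712, f(10)=-1152, f(11)=-1864, f(12)=-3016, f(13)=-4880, f(14)=-7896, f(15)=-12776, f(16)=-20672, f(17)=-33448; answer -33448
Part IV: Y3 = -33448; c = -12; remainder = value at the root: 3*(-12)^2 + 6*(-12)^1 - 8 = (432) + (-72) + (-8) = 352; answer 352

352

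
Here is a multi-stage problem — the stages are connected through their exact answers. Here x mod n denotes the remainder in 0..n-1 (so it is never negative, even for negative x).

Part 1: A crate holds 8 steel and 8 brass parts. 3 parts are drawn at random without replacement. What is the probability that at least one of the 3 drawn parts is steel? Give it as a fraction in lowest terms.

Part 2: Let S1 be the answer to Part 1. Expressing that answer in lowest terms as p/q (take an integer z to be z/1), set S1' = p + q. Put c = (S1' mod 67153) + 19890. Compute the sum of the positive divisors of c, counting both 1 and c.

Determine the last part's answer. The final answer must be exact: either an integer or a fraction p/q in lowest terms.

20416

Part 1: total draws C(16,3) = 560; complement C(8,3) = 56; favorable 560 - 56 = 504; P = 9/10; answer 9/10
Part 2: S1 = 9/10; threaded value p + q = 19; c = 19909; 19909 = 43 * 463; sigma = (1 + 43) * (1 + 463) = 44 * 464 = 20416; answer 20416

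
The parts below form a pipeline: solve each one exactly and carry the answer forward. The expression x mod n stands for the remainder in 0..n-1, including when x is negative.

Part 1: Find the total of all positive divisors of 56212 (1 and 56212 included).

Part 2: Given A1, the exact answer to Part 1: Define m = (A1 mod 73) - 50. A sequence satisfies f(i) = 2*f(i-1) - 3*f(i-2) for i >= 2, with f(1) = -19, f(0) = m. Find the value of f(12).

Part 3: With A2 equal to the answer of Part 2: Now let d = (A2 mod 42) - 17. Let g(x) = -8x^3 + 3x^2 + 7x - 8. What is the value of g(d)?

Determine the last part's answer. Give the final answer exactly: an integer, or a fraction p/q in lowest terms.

-10216

Part 1: 56212 = 2^2 * 13 * 23 * 47; sigma = (1 + 2 + 4) * (1 + 13) * (1 + 23) * (1 + 47) = 7 * 14 * 24 * 48 = 112896; answer 112896
Part 2: A1 = 112896; m = -12; f(2) = 2*(-19) - 3*(-12) = -2; iterating: f(2)=-2, f(3)=53, f(4)=112, f(5)=65, f(6)=-206, f(7)=-607, f(8)=-596, f(9)=629, f(10)=3046, f(11)=4205, f(12)=-728; answer -728
Part 3: A2 = -728; d = 11; -8*(11)^3 + 3*(11)^2 + 7*(11)^1 - 8 = (-10648) + (363) + (77) + (-8) = -10216; answer -10216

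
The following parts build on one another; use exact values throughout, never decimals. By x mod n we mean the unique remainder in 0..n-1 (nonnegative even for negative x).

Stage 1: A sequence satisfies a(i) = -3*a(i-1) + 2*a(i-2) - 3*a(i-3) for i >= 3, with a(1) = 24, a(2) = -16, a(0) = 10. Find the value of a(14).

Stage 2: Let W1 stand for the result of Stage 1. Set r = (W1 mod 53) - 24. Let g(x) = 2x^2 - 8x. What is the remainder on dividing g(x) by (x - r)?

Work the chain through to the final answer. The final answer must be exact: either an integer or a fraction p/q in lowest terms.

Stage 1: a(3) = -3*(-16) + 2*(24) - 3*(10) = 66; iterating: a(3)=66, a(4)=-302, a(5)=1086, a(6)=-4060, a(7)=15258, a(8)=-57152, a(9)=214152, a(10)=-802534, a(11)=3007362, a(12)=-11269610, a(13)=42231156, a(14)=-158254774; answer -158254774
Stage 2: W1 = -158254774; r = 22; remainder = value at the root: 2*(22)^2 - 8*(22)^1 = (968) + (-176) = 792; answer 792

792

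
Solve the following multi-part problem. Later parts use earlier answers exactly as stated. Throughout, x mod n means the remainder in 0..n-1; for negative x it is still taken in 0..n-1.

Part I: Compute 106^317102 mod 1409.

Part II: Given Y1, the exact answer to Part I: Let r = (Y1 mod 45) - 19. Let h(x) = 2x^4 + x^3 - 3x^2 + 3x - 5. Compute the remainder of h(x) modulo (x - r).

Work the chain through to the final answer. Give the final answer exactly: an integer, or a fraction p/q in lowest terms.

Part I: squarings mod 1409: 106^1=106, 106^2=1373, 106^4=1296, 106^8=88, 106^16=699, 106^32=1087, 106^64=827, 106^128=564, 106^256=1071, 106^512=115, 106^1024=544, 106^2048=46, 106^4096=707, 106^8192=1063, 106^16384=1360, 106^32768=992, 106^65536=582, 106^131072=564, 106^262144=1071; 106^317102 = 106^2 * 106^4 * 106^8 * 106^32 * 106^128 * 106^512 * 106^1024 * 106^4096 * 106^16384 * 106^32768 * 106^262144 = 1207 (mod 1409); answer 1207
Part II: Y1 = 1207; r = 18; remainder = value at the root: 2*(18)^4 + 1*(18)^3 - 3*(18)^2 + 3*(18)^1 - 5 = (209952) + (5832) + (-972) + (54) + (-5) = 214861; answer 214861

214861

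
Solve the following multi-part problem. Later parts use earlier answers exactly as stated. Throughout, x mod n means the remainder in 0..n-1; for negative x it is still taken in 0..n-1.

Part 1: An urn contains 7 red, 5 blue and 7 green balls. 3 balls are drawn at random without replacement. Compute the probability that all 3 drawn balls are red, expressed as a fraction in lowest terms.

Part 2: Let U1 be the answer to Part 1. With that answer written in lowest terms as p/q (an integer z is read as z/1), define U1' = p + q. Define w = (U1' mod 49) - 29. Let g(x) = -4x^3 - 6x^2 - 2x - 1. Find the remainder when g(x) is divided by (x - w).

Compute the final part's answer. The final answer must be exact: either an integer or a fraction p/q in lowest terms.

359

Part 1: total draws C(19,3) = 969; favorable C(7,3) = 35; P = 35/969; answer 35/969
Part 2: U1 = 35/969; threaded value p + q = 1004; w = -5; remainder = value at the root: -4*(-5)^3 - 6*(-5)^2 - 2*(-5)^1 - 1 = (500) + (-150) + (10) + (-1) = 359; answer 359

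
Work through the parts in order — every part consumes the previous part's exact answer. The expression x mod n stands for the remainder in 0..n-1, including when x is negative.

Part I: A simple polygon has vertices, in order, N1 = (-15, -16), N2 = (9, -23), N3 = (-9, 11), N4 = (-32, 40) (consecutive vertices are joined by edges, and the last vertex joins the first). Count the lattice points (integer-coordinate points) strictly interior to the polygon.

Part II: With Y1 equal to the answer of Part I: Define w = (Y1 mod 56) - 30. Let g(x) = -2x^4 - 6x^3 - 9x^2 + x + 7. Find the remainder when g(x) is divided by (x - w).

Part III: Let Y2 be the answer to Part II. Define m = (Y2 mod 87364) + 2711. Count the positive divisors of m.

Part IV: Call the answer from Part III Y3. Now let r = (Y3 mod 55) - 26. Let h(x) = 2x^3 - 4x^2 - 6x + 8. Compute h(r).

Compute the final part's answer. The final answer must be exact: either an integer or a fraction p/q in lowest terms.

-532

Part I: cross terms: (-15*-23 - 9*-16)=489, (9*11 - -9*-23)=-108, (-9*40 - -32*11)=-8, (-32*-16 - -15*40)=1112; twice the area = |1485| = 1485; area = 1485/2; boundary points = 1 + 2 + 1 + 1 = 5; strictly interior points = area - boundary/2 + 1 = 741; answer 741
Part II: Y1 = 741; w = -17; remainder = value at the root: -2*(-17)^4 - 6*(-17)^3 - 9*(-17)^2 + 1*(-17)^1 + 7 = (-167042) + (29478) + (-2601) + (-17) + (7) = -140175; answer -140175
Part III: Y2 = -140175; m = 37264; 37264 = 2^4 * 17 * 137; number of divisors = (4+1) * (1+1) * (1+1) = 20; answer 20
Part IV: Y3 = 20; r = -6; 2*(-6)^3 - 4*(-6)^2 - 6*(-6)^1 + 8 = (-432) + (-144) + (36) + (8) = -532; answer -532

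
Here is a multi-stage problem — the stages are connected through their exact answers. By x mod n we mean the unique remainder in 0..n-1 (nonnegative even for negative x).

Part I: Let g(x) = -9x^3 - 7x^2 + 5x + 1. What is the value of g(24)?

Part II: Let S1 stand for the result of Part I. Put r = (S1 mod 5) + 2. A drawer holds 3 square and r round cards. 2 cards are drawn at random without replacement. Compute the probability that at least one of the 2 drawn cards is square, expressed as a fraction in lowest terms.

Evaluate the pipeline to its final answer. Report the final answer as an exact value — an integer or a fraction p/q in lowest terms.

9/14

Part I: -9*(24)^3 - 7*(24)^2 + 5*(24)^1 + 1 = (-124416) + (-4032) + (120) + (1) = -128327; answer -128327
Part II: S1 = -128327; r = 5; total draws C(8,2) = 28; complement C(5,2) = 10; favorable 28 - 10 = 18; P = 9/14; answer 9/14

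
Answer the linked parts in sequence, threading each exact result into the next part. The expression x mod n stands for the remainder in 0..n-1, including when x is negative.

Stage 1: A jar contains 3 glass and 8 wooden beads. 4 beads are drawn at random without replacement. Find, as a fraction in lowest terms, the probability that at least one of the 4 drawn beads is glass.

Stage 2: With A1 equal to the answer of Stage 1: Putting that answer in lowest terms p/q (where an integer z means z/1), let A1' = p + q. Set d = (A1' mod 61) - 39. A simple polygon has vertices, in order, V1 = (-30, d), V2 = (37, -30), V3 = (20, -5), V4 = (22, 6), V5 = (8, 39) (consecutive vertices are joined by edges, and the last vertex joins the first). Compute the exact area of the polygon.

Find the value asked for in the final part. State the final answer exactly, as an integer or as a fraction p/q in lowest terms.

Stage 1: total draws C(11,4) = 330; complement C(8,4) = 70; favorable 330 - 70 = 260; P = 26/33; answer 26/33
Stage 2: A1 = 26/33; threaded value p + q = 59; d = 20; cross terms: (-30*-30 - 37*20)=160, (37*-5 - 20*-30)=415, (20*6 - 22*-5)=230, (22*39 - 8*6)=810, (8*20 - -30*39)=1330; twice the area = |2945| = 2945; area = 2945/2; answer 2945/2

2945/2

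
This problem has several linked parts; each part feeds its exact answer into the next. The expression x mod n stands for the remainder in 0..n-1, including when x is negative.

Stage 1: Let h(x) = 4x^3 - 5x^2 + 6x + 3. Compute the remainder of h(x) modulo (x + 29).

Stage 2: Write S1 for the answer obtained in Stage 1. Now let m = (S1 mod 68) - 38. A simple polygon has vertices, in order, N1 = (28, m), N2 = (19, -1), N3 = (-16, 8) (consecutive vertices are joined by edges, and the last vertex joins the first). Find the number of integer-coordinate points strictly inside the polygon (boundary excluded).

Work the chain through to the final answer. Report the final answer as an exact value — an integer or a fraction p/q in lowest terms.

Stage 1: remainder = value at the root: 4*(-29)^3 - 5*(-29)^2 + 6*(-29)^1 + 3 = (-97556) + (-4205) + (-174) + (3) = -101932; answer -101932
Stage 2: S1 = -101932; m = -38; cross terms: (28*-1 - 19*-38)=694, (19*8 - -16*-1)=136, (-16*-38 - 28*8)=384; twice the area = |1214| = 1214; area = 607; boundary points = 1 + 1 + 2 = 4; strictly interior points = area - boundary/2 + 1 = 606; answer 606

606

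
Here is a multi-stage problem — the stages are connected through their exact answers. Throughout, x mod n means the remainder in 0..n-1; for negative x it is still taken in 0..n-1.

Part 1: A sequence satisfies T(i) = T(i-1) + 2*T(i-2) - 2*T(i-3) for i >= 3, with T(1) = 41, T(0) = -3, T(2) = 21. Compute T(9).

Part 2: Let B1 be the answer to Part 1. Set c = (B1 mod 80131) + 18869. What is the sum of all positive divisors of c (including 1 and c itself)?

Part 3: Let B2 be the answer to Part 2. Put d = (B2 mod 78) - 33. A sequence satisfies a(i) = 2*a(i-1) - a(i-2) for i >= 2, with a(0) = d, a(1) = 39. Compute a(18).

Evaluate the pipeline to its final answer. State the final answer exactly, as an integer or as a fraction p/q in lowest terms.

1059

Part 1: T(3) = 1*(21) + 2*(41) - 2*(-3) = 109; iterating: T(3)=109, T(4)=69, T(5)=245, T(6)=165, T(7)=517, T(8)=357, T(9)=1061; answer 1061
Part 2: B1 = 1061; c = 19930; 19930 = 2 * 5 * 1993; sigma = (1 + 2) * (1 + 5) * (1 + 1993) = 3 * 6 * 1994 = 35892; answer 35892
Part 3: B2 = 35892; d = -21; a(2) = 2*(39) - 1*(-21) = 99; iterating: a(2)=99, a(3)=159, a(4)=219, a(5)=279, a(6)=339, a(7)=399, a(8)=459, a(9)=519, a(10)=579, a(11)=639, a(12)=699, a(13)=759, a(14)=819, a(15)=879, a(16)=939, a(17)=999, a(18)=1059; answer 1059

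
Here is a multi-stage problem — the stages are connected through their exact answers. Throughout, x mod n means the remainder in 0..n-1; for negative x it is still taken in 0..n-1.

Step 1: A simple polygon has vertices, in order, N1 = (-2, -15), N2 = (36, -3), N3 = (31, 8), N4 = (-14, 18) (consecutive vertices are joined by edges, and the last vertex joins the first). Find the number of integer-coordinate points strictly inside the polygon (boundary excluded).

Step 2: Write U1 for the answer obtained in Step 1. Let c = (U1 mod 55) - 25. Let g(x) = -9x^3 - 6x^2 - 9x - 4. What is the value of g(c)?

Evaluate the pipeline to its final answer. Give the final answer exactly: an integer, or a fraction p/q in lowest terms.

-16528

Step 1: cross terms: (-2*-3 - 36*-15)=546, (36*8 - 31*-3)=381, (31*18 - -14*8)=670, (-14*-15 - -2*18)=246; twice the area = |1843| = 1843; area = 1843/2; boundary points = 2 + 1 + 5 + 3 = 11; strictly interior points = area - boundary/2 + 1 = 917; answer 917
Step 2: U1 = 917; c = 12; -9*(12)^3 - 6*(12)^2 - 9*(12)^1 - 4 = (-15552) + (-864) + (-108) + (-4) = -16528; answer -16528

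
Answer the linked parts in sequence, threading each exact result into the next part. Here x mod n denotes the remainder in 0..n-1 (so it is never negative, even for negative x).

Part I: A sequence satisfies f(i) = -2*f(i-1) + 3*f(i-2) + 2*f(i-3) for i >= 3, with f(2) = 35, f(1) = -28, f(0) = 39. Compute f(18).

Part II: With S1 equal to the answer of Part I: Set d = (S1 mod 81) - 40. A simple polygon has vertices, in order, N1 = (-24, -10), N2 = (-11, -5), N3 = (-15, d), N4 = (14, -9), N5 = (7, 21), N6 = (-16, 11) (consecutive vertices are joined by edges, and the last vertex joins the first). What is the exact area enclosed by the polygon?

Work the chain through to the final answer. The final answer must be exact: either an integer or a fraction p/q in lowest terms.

1239/2

Part I: f(3) = -2*(35) + 3*(-28) + 2*(39) = -76; iterating: f(3)=-76, f(4)=201, f(5)=-560, f(6)=1571, f(7)=-4420, f(8)=12433, f(9)=-34984, f(10)=98427, f(11)=-276940, f(12)=779193, f(13)=-2192352, f(14)=6168403, f(15)=-17355476, f(16)=48831457, f(17)=-137392536, f(18)=386568491; answer 386568491
Part II: S1 = 386568491; d = 1; cross terms: (-24*-5 - -11*-10)=10, (-11*1 - -15*-5)=-86, (-15*-9 - 14*1)=121, (14*21 - 7*-9)=357, (7*11 - -16*21)=413, (-16*-10 - -24*11)=424; twice the area = |1239| = 1239; area = 1239/2; answer 1239/2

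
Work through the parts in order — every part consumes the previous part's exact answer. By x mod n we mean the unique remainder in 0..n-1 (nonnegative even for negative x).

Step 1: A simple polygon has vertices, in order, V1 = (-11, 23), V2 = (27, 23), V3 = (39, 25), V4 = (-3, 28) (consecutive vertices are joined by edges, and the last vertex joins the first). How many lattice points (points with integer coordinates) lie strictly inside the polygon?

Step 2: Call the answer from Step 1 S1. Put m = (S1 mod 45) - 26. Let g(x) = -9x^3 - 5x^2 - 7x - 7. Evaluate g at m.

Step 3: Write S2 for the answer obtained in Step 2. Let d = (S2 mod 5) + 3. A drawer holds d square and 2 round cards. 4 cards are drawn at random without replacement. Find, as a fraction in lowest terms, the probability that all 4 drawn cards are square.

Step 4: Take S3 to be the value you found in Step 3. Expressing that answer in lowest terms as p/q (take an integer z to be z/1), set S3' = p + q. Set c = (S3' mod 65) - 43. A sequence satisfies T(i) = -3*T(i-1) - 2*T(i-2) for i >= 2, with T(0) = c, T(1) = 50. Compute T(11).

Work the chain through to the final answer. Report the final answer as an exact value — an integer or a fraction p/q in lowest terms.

Step 1: cross terms: (-11*23 - 27*23)=-874, (27*25 - 39*23)=-222, (39*28 - -3*25)=1167, (-3*23 - -11*28)=239; twice the area = |310| = 310; area = 155; boundary points = 38 + 2 + 3 + 1 = 44; strictly interior points = area - boundary/2 + 1 = 134; answer 134
Step 2: S1 = 134; m = 18; -9*(18)^3 - 5*(18)^2 - 7*(18)^1 - 7 = (-52488) + (-1620) + (-126) + (-7) = -54241; answer -54241
Step 3: S2 = -54241; d = 7; total draws C(9,4) = 126; favorable C(7,4) = 35; P = 5/18; answer 5/18
Step 4: S3 = 5/18; threaded value p + q = 23; c = -20; T(2) = -3*(50) - 2*(-20) = -110; iterating: T(2)=-110, T(3)=230, T(4)=-470, T(5)=950, T(6)=-1910, T(7)=3830, T(8)=-7670, T(9)=15350, T(10)=-30710, T(11)=61430; answer 61430

61430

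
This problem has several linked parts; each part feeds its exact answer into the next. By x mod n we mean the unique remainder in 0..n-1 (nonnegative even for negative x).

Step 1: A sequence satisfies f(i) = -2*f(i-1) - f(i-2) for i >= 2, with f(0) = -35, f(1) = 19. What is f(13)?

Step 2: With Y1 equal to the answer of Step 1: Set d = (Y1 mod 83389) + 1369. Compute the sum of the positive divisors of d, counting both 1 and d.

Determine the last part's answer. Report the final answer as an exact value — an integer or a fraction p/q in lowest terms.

Step 1: f(2) = -2*(19) - 1*(-35) = -3; iterating: f(2)=-3, f(3)=-13, f(4)=29, f(5)=-45, f(6)=61, f(7)=-77, f(8)=93, f(9)=-109, f(10)=125, f(11)=-141, f(12)=157, f(13)=-173; answer -173
Step 2: Y1 = -173; d = 84585; 84585 = 3 * 5 * 5639; sigma = (1 + 3) * (1 + 5) * (1 + 5639) = 4 * 6 * 5640 = 135360; answer 135360

135360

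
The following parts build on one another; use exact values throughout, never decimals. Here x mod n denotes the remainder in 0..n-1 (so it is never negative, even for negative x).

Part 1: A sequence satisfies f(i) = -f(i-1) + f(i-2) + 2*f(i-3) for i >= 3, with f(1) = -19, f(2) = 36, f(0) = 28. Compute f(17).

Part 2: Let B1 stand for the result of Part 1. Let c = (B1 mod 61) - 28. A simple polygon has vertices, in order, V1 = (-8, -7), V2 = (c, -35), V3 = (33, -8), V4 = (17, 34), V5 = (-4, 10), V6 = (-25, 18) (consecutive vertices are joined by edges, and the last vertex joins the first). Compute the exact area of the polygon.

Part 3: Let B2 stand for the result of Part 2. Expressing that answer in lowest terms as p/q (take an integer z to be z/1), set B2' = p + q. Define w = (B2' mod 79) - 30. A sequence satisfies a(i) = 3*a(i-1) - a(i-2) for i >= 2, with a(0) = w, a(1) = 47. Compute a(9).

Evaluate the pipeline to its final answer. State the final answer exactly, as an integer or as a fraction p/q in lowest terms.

Part 1: f(3) = -1*(36) + 1*(-19) + 2*(28) = 1; iterating: f(3)=1, f(4)=-3, f(5)=76, f(6)=-77, f(7)=147, f(8)=-72, f(9)=65, f(10)=157, f(11)=-236, f(12)=523, f(13)=-445, f(14)=496, f(15)=105, f(16)=-499, f(17)=1596; answer 1596
Part 2: B1 = 1596; c = -18; cross terms: (-8*-35 - -18*-7)=154, (-18*-8 - 33*-35)=1299, (33*34 - 17*-8)=1258, (17*10 - -4*34)=306, (-4*18 - -25*10)=178, (-25*-7 - -8*18)=319; twice the area = |3514| = 3514; area = 1757; answer 1757
Part 3: B2 = 1757; threaded value p + q = 1758; w = -10; a(2) = 3*(47) - 1*(-10) = 151; iterating: a(2)=151, a(3)=406, a(4)=1067, a(5)=2795, a(6)=7318, a(7)=19159, a(8)=50159, a(9)=131318; answer 131318

131318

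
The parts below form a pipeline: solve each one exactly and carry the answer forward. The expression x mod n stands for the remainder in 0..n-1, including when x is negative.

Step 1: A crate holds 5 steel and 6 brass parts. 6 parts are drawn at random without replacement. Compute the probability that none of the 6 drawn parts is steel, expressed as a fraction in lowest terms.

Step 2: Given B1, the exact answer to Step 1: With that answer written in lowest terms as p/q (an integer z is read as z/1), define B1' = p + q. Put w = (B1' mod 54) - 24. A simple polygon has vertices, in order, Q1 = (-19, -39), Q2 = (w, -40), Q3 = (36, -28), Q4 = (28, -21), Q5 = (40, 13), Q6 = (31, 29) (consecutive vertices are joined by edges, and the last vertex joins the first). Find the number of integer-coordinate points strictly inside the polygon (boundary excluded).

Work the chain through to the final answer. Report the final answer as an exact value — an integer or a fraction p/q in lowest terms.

Step 1: total draws C(11,6) = 462; favorable C(6,6) = 1; P = 1/462; answer 1/462
Step 2: B1 = 1/462; threaded value p + q = 463; w = 7; cross terms: (-19*-40 - 7*-39)=1033, (7*-28 - 36*-40)=1244, (36*-21 - 28*-28)=28, (28*13 - 40*-21)=1204, (40*29 - 31*13)=757, (31*-39 - -19*29)=-658; twice the area = |3608| = 3608; area = 1804; boundary points = 1 + 1 + 1 + 2 + 1 + 2 = 8; strictly interior points = area - boundary/2 + 1 = 1801; answer 1801

1801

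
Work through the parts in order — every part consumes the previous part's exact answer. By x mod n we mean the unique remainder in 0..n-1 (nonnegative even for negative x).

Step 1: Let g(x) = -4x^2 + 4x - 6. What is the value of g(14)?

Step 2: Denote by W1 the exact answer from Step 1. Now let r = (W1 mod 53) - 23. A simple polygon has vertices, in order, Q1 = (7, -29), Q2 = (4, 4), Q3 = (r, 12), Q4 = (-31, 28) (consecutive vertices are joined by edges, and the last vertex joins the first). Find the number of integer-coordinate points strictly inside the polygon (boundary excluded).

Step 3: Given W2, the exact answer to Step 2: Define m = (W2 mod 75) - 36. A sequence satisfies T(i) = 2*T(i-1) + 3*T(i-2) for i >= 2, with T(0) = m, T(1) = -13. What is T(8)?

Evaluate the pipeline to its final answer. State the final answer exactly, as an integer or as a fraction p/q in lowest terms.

Step 1: -4*(14)^2 + 4*(14)^1 - 6 = (-784) + (56) + (-6) = -734; answer -734
Step 2: W1 = -734; r = -15; cross terms: (7*4 - 4*-29)=144, (4*12 - -15*4)=108, (-15*28 - -31*12)=-48, (-31*-29 - 7*28)=703; twice the area = |907| = 907; area = 907/2; boundary points = 3 + 1 + 16 + 19 = 39; strictly interior points = area - boundary/2 + 1 = 435; answer 435
Step 3: W2 = 435; m = 24; T(2) = 2*(-13) + 3*(24) = 46; iterating: T(2)=46, T(3)=53, T(4)=244, T(5)=647, T(6)=2026, T(7)=5993, T(8)=18064; answer 18064

18064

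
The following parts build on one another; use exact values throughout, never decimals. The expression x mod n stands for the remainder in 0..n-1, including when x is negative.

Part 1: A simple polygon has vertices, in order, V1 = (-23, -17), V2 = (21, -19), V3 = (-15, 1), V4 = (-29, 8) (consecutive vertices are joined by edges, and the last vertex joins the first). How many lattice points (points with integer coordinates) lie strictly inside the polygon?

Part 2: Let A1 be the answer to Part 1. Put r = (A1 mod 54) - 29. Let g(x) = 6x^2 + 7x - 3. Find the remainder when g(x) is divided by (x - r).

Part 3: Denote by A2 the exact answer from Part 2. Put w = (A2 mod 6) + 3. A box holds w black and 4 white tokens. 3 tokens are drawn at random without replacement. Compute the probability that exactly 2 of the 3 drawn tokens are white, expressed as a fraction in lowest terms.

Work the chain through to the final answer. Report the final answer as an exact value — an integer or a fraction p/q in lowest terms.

Part 1: cross terms: (-23*-19 - 21*-17)=794, (21*1 - -15*-19)=-264, (-15*8 - -29*1)=-91, (-29*-17 - -23*8)=677; twice the area = |1116| = 1116; area = 558; boundary points = 2 + 4 + 7 + 1 = 14; strictly interior points = area - boundary/2 + 1 = 552; answer 552
Part 2: A1 = 552; r = -17; remainder = value at the root: 6*(-17)^2 + 7*(-17)^1 - 3 = (1734) + (-119) + (-3) = 1612; answer 1612
Part 3: A2 = 1612; w = 7; total draws C(11,3) = 165; favorable C(4,2)*C(7,1) = 42; P = 14/55; answer 14/55

14/55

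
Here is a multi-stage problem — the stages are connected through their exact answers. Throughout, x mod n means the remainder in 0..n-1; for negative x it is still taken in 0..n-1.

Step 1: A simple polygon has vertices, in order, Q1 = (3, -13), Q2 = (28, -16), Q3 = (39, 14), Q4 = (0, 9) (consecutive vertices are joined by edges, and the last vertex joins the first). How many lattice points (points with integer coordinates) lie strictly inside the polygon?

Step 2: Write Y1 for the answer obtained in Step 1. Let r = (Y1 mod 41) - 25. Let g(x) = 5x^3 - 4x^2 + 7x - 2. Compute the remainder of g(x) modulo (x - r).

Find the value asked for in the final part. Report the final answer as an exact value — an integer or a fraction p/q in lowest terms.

-30584

Step 1: cross terms: (3*-16 - 28*-13)=316, (28*14 - 39*-16)=1016, (39*9 - 0*14)=351, (0*-13 - 3*9)=-27; twice the area = |1656| = 1656; area = 828; boundary points = 1 + 1 + 1 + 1 = 4; strictly interior points = area - boundary/2 + 1 = 827; answer 827
Step 2: Y1 = 827; r = -18; remainder = value at the root: 5*(-18)^3 - 4*(-18)^2 + 7*(-18)^1 - 2 = (-29160) + (-1296) + (-126) + (-2) = -30584; answer -30584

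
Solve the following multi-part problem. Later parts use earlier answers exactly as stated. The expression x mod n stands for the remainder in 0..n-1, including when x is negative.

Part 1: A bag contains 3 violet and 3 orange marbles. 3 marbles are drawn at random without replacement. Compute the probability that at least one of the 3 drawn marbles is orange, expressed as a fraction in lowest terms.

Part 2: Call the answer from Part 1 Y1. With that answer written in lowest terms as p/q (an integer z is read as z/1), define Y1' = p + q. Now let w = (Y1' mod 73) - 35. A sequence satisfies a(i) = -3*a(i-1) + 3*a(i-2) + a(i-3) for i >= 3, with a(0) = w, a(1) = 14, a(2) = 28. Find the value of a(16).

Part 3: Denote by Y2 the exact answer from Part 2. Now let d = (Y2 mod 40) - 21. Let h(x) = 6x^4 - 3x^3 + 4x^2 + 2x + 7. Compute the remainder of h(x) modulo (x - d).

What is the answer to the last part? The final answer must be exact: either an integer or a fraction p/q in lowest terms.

41866

Part 1: total draws C(6,3) = 20; complement C(3,3) = 1; favorable 20 - 1 = 19; P = 19/20; answer 19/20
Part 2: Y1 = 19/20; threaded value p + q = 39; w = 4; a(3) = -3*(28) + 3*(14) + 1*(4) = -38; iterating: a(3)=-38, a(4)=212, a(5)=-722, a(6)=2764, a(7)=-10246, a(8)=38308, a(9)=-142898, a(10)=533372, a(11)=-1990502, a(12)=7428724, a(13)=-27724306, a(14)=103468588, a(15)=-386149958, a(16)=1441131332; answer 1441131332
Part 3: Y2 = 1441131332; d = -9; remainder = value at the root: 6*(-9)^4 - 3*(-9)^3 + 4*(-9)^2 + 2*(-9)^1 + 7 = (39366) + (2187) + (324) + (-18) + (7) = 41866; answer 41866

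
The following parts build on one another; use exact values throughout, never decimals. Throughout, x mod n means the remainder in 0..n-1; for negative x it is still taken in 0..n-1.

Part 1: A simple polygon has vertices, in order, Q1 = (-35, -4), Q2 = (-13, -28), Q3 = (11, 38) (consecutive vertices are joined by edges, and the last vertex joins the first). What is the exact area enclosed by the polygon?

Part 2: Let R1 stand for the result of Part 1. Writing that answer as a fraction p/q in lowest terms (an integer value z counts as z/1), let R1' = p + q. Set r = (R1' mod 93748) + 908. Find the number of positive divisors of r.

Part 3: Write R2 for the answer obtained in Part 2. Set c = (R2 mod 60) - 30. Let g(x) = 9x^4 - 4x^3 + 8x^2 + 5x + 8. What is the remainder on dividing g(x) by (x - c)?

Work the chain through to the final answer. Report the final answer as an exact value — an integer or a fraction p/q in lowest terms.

4188374

Part 1: cross terms: (-35*-28 - -13*-4)=928, (-13*38 - 11*-28)=-186, (11*-4 - -35*38)=1286; twice the area = |2028| = 2028; area = 1014; answer 1014
Part 2: R1 = 1014; threaded value p + q = 1015; r = 1923; 1923 = 3 * 641; number of divisors = (1+1) * (1+1) = 4; answer 4
Part 3: R2 = 4; c = -26; remainder = value at the root: 9*(-26)^4 - 4*(-26)^3 + 8*(-26)^2 + 5*(-26)^1 + 8 = (4112784) + (70304) + (5408) + (-130) + (8) = 4188374; answer 4188374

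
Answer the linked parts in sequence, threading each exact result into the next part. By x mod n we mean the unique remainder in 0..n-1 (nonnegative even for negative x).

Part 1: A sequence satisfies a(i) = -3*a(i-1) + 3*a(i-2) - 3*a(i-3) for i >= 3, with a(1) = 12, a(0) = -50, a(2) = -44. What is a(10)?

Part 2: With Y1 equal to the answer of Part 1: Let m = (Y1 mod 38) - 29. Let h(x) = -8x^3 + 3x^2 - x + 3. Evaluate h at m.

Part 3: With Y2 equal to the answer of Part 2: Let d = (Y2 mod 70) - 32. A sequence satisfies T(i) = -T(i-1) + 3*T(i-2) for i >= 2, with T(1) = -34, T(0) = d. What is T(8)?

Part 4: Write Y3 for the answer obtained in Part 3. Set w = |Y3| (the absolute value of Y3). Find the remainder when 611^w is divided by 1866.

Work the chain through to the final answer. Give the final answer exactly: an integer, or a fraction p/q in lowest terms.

1079

Part 1: a(3) = -3*(-44) + 3*(12) - 3*(-50) = 318; iterating: a(3)=318, a(4)=-1122, a(5)=4452, a(6)=-17676, a(7)=69750, a(8)=-275634, a(9)=1089180, a(10)=-4303692; answer -4303692
Part 2: Y1 = -4303692; m = 7; -8*(7)^3 + 3*(7)^2 - 1*(7)^1 + 3 = (-2744) + (147) + (-7) + (3) = -2601; answer -2601
Part 3: Y2 = -2601; d = 27; T(2) = -1*(-34) + 3*(27) = 115; iterating: T(2)=115, T(3)=-217, T(4)=562, T(5)=-1213, T(6)=2899, T(7)=-6538, T(8)=15235; answer 15235
Part 4: Y3 = 15235; w = 15235; squarings mod 1866: 611^1=611, 611^2=121, 611^4=1579, 611^8=265, 611^16=1183, 611^32=1855, 611^64=121, 611^128=1579, 611^256=265, 611^512=1183, 611^1024=1855, 611^2048=121, 611^4096=1579, 611^8192=265; 611^15235 = 611^1 * 611^2 * 611^128 * 611^256 * 611^512 * 611^2048 * 611^4096 * 611^8192 = 1079 (mod 1866); answer 1079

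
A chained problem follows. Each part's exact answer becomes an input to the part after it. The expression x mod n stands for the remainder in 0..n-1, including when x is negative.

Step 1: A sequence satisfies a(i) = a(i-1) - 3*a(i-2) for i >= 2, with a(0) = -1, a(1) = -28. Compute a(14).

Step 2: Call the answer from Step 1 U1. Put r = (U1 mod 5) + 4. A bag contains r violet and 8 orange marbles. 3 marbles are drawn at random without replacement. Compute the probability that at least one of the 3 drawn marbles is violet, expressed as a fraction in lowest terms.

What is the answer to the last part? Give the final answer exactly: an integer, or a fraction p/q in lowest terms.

Step 1: a(2) = 1*(-28) - 3*(-1) = -25; iterating: a(2)=-25, a(3)=59, a(4)=134, a(5)=-43, a(6)=-445, a(7)=-316, a(8)=1019, a(9)=1967, a(10)=-1090, a(11)=-6991, a(12)=-3721, a(13)=17252, a(14)=28415; answer 28415
Step 2: U1 = 28415; r = 4; total draws C(12,3) = 220; complement C(8,3) = 56; favorable 220 - 56 = 164; P = 41/55; answer 41/55

41/55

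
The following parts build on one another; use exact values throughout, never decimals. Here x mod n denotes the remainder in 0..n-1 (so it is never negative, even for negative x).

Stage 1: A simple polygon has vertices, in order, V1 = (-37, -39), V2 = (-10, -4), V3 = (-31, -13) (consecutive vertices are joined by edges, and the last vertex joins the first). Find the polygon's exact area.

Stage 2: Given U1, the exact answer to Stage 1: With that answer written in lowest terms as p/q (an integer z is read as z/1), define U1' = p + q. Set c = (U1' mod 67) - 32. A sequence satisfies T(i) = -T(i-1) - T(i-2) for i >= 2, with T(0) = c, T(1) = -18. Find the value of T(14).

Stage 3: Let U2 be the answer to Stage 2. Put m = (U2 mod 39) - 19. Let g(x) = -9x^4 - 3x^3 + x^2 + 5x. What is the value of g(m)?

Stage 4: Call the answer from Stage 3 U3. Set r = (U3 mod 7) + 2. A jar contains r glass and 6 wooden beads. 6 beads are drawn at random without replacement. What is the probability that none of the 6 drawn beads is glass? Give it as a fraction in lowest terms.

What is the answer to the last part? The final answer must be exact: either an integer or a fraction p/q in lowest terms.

1/924

Stage 1: cross terms: (-37*-4 - -10*-39)=-242, (-10*-13 - -31*-4)=6, (-31*-39 - -37*-13)=728; twice the area = |492| = 492; area = 246; answer 246
Stage 2: U1 = 246; threaded value p + q = 247; c = 14; T(2) = -1*(-18) - 1*(14) = 4; iterating: T(2)=4, T(3)=14, T(4)=-18, T(5)=4, T(6)=14, T(7)=-18, T(8)=4, T(9)=14, T(10)=-18, T(11)=4, T(12)=14, T(13)=-18, T(14)=4; answer 4
Stage 3: U2 = 4; m = -15; -9*(-15)^4 - 3*(-15)^3 + 1*(-15)^2 + 5*(-15)^1 = (-455625) + (10125) + (225) + (-75) = -445350; answer -445350
Stage 4: U3 = -445350; r = 6; total draws C(12,6) = 924; favorable C(6,6) = 1; P = 1/924; answer 1/924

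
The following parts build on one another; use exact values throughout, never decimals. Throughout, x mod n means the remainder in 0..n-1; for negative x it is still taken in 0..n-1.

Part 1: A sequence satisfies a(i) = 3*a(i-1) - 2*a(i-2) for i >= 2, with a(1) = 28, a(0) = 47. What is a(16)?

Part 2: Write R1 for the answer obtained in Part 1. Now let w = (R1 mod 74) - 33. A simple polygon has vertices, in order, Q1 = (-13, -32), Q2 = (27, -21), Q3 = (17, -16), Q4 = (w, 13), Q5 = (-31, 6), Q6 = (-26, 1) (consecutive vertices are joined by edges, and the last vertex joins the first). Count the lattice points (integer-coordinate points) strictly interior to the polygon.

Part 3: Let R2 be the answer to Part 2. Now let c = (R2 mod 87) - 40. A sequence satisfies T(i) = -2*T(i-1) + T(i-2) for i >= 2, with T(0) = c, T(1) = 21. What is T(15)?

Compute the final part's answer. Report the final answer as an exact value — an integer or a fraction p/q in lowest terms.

Part 1: a(2) = 3*(28) - 2*(47) = -10; iterating: a(2)=-10, a(3)=-86, a(4)=-238, a(5)=-542, a(6)=-1150, a(7)=-2366, a(8)=-4798, a(9)=-9662, a(10)=-19390, a(11)=-38846, a(12)=-77758, a(13)=-155582, a(14)=-311230, a(15)=-622526, a(16)=-1245118; answer -1245118
Part 2: R1 = -1245118; w = -27; cross terms: (-13*-21 - 27*-32)=1137, (27*-16 - 17*-21)=-75, (17*13 - -27*-16)=-211, (-27*6 - -31*13)=241, (-31*1 - -26*6)=125, (-26*-32 - -13*1)=845; twice the area = |2062| = 2062; area = 1031; boundary points = 1 + 5 + 1 + 1 + 5 + 1 = 14; strictly interior points = area - boundary/2 + 1 = 1025; answer 1025
Part 3: R2 = 1025; c = 28; T(2) = -2*(21) + 1*(28) = -14; iterating: T(2)=-14, T(3)=49, T(4)=-112, T(5)=273, T(6)=-658, T(7)=1589, T(8)=-3836, T(9)=9261, T(10)=-22358, T(11)=53977, T(12)=-130312, T(13)=314601, T(14)=-759514, T(15)=1833629; answer 1833629

1833629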